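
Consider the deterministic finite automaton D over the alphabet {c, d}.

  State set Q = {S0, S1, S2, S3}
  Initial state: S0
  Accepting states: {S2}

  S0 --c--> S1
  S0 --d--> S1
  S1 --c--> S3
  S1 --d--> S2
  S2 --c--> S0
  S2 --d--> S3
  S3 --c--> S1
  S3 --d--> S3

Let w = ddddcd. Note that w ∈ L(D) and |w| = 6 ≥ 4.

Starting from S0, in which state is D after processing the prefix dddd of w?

State sequence: S0 -d-> S1 -d-> S2 -d-> S3 -d-> S3

After reading 4 characters, D is in state S3.
(This kind of state-tracing is the core of the pumping-lemma construction: with 4 states, pigeonhole forces a repeat within the first 4 steps.)

S3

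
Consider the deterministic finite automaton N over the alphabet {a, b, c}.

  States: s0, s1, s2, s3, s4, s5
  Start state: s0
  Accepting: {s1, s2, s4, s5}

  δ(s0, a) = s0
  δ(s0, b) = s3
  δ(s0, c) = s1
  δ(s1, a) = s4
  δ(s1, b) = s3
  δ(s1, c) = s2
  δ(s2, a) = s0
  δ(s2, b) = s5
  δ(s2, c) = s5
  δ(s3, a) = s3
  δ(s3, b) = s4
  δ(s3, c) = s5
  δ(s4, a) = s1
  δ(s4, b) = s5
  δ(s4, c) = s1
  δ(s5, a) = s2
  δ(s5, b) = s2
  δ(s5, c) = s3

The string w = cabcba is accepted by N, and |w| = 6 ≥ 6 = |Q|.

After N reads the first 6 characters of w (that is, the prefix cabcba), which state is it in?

s1

Run of N on the first 6 characters of w = c a b c b a:
  step 0: s0  (start)
  step 1: s1  (read c: s0→s1)
  step 2: s4  (read a: s1→s4)
  step 3: s5  (read b: s4→s5)
  step 4: s3  (read c: s5→s3)
  step 5: s4  (read b: s3→s4)
  step 6: s1  (read a: s4→s1)

After reading 6 characters, N is in state s1.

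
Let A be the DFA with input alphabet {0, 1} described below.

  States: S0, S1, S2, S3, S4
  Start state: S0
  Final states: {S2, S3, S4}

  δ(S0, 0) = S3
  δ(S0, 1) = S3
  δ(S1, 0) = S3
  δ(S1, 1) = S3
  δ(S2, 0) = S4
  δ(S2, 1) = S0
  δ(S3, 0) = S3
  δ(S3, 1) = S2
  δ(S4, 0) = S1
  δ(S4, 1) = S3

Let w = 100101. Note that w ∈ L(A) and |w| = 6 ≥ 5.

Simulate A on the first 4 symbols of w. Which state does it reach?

S2

State sequence: S0 -1-> S3 -0-> S3 -0-> S3 -1-> S2

After reading 4 characters, A is in state S2.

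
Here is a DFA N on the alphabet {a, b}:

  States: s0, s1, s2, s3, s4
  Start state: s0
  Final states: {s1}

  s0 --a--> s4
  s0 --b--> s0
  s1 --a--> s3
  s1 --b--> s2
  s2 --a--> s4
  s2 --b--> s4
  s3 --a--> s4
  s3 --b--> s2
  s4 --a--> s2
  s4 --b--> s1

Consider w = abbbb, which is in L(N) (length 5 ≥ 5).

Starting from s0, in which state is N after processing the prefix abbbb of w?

Run of N on the first 5 characters of w = a b b b b:
  step 0: s0  (start)
  step 1: s4  (read a: s0→s4)
  step 2: s1  (read b: s4→s1)
  step 3: s2  (read b: s1→s2)
  step 4: s4  (read b: s2→s4)
  step 5: s1  (read b: s4→s1)

After reading 5 characters, N is in state s1.

s1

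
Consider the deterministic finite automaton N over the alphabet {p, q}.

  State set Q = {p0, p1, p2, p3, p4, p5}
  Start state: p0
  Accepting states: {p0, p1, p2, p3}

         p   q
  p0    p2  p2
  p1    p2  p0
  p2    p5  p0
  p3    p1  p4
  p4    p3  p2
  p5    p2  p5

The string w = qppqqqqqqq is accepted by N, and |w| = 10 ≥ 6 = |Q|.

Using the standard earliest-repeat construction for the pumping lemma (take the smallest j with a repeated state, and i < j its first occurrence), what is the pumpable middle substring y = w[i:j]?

State sequence: p0 -q-> p2 -p-> p5 -p-> p2 -q-> p0 -q-> p2 -q-> p0 -q-> p2 -q-> p0 -q-> p2 -q-> p0
First repeat at step 3: p2 was already visited.

So i = 1, j = 3, giving x = w[0:1] = q, y = w[1:3] = pp, z = w[3:10] = qqqqqqq.
Check: |xy| = 3 ≤ 6 and |y| = 2 ≥ 1. Reading y takes N from p2 back to p2, so every xyⁱz is accepted.

pp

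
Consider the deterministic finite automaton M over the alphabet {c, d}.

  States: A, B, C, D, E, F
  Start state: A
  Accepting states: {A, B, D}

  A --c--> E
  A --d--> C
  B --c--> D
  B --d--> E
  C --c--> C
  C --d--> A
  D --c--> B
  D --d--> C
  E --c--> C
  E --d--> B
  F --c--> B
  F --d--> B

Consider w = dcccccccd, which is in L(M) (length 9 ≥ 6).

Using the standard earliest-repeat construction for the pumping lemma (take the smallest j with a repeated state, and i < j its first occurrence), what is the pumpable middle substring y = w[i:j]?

State sequence: A -d-> C -c-> C -c-> C -c-> C -c-> C -c-> C -c-> C -c-> C -d-> A
First repeat at step 2: C was already visited.

So i = 1, j = 2, giving x = w[0:1] = d, y = w[1:2] = c, z = w[2:9] = ccccccd.
Check: |xy| = 2 ≤ 6 and |y| = 1 ≥ 1. Reading y takes M from C back to C, so every xyⁱz is accepted.
With |Q| = 6, pigeonhole forces a state repeat no later than step 6; the substring read between the first and second visits to that state can be pumped.

c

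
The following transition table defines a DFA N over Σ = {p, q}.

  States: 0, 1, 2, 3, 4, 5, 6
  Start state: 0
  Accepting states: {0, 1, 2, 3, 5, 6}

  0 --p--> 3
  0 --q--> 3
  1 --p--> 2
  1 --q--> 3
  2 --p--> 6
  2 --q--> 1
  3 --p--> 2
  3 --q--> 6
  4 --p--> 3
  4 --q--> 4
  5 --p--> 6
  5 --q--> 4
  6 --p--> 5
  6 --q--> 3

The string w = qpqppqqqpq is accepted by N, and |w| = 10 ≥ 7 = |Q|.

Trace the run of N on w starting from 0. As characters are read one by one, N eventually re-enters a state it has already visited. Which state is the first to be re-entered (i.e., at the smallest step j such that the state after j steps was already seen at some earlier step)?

State sequence: 0 -q-> 3 -p-> 2 -q-> 1 -p-> 2 -p-> 6 -q-> 3 -q-> 6 -q-> 3 -p-> 2 -q-> 1
First repeat at step 4: 2 was already visited.

The earliest repeat is at step j = 4: N is in 2, which it already visited at step i = 2.
With |Q| = 7, pigeonhole forces a state repeat no later than step 7; the substring read between the first and second visits to that state can be pumped.

2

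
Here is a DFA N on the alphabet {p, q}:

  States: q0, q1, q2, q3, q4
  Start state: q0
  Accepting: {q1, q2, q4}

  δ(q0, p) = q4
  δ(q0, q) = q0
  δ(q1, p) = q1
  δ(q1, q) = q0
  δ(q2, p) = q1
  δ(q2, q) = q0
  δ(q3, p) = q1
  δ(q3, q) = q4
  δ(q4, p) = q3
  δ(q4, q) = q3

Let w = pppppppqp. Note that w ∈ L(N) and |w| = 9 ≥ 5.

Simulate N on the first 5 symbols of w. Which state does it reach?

State sequence: q0 -p-> q4 -p-> q3 -p-> q1 -p-> q1 -p-> q1

After reading 5 characters, N is in state q1.
(This kind of state-tracing is the core of the pumping-lemma construction: with 5 states, pigeonhole forces a repeat within the first 5 steps.)

q1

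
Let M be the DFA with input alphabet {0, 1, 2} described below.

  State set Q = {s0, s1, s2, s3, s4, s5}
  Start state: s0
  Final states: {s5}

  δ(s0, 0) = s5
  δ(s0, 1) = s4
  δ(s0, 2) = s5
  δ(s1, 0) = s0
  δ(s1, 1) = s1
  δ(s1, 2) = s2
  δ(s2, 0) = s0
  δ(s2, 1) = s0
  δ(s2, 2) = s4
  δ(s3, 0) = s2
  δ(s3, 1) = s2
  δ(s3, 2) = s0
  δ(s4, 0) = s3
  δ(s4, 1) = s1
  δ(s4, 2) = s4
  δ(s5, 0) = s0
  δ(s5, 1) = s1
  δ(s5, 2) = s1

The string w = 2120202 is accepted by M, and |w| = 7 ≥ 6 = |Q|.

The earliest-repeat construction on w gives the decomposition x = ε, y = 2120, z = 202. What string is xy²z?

21202120202

xy^2z = ε·2120·2120·202 = 21202120202.
Reading y = 2120 takes M from s0 back to s0, so after x·y·y the machine is still in s0, and z then leads to the accepting state s5. Hence 21202120202 ∈ L(M).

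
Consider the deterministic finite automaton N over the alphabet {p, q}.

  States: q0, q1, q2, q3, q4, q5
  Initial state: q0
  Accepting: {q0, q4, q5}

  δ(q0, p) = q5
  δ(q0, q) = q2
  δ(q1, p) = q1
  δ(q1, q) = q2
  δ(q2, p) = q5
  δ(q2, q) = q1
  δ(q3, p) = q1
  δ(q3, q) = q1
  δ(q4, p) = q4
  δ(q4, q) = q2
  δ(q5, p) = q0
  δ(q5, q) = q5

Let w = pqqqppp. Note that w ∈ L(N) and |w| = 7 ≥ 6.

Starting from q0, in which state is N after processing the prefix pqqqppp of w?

q0

State sequence: q0 -p-> q5 -q-> q5 -q-> q5 -q-> q5 -p-> q0 -p-> q5 -p-> q0

After reading 7 characters, N is in state q0.
(This kind of state-tracing is the core of the pumping-lemma construction: with 6 states, pigeonhole forces a repeat within the first 6 steps.)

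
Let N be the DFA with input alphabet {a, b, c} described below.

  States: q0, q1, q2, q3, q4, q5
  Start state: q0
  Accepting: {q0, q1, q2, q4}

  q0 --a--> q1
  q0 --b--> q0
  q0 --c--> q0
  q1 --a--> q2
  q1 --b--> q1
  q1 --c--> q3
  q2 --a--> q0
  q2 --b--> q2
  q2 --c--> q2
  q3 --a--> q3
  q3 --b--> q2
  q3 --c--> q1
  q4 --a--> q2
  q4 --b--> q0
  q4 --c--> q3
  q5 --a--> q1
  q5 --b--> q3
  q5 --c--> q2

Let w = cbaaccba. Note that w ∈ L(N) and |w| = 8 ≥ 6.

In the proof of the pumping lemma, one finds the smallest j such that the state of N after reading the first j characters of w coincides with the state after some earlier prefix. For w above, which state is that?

State sequence: q0 -c-> q0 -b-> q0 -a-> q1 -a-> q2 -c-> q2 -c-> q2 -b-> q2 -a-> q0
First repeat at step 1: q0 was already visited.

The earliest repeat is at step j = 1: N is in q0, which it already visited at step i = 0.

q0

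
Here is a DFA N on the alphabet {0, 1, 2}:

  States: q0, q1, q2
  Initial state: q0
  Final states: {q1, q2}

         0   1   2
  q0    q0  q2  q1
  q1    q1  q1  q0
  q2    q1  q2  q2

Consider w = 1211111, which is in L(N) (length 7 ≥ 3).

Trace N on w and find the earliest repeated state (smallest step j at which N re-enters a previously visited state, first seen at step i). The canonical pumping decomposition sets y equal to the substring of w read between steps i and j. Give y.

State sequence: q0 -1-> q2 -2-> q2 -1-> q2 -1-> q2 -1-> q2 -1-> q2 -1-> q2
First repeat at step 2: q2 was already visited.

So i = 1, j = 2, giving x = w[0:1] = 1, y = w[1:2] = 2, z = w[2:7] = 11111.
Check: |xy| = 2 ≤ 3 and |y| = 1 ≥ 1. Reading y takes N from q2 back to q2, so every xyⁱz is accepted.
With |Q| = 3, pigeonhole forces a state repeat no later than step 3; the substring read between the first and second visits to that state can be pumped.

2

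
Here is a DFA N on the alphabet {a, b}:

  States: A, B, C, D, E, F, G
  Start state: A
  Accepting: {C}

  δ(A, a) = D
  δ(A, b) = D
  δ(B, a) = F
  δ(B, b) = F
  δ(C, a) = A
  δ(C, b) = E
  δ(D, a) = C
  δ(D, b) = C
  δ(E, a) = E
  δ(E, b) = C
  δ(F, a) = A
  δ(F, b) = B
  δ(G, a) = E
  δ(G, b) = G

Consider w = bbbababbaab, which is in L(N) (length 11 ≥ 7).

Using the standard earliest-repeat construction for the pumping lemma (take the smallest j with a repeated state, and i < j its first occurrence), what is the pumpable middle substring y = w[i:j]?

State sequence: A -b-> D -b-> C -b-> E -a-> E -b-> C -a-> A -b-> D -b-> C -a-> A -a-> D -b-> C
First repeat at step 4: E was already visited.

So i = 3, j = 4, giving x = w[0:3] = bbb, y = w[3:4] = a, z = w[4:11] = babbaab.
Check: |xy| = 4 ≤ 7 and |y| = 1 ≥ 1. Reading y takes N from E back to E, so every xyⁱz is accepted.

a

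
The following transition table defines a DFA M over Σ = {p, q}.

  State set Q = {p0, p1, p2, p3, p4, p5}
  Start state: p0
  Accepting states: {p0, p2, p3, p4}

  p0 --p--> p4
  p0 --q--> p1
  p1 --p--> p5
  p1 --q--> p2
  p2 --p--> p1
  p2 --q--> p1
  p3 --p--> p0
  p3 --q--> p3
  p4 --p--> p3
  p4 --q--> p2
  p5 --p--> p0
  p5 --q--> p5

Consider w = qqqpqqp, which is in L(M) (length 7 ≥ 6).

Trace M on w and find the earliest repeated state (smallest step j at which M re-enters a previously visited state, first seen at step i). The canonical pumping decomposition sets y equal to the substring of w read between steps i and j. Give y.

qq

State sequence: p0 -q-> p1 -q-> p2 -q-> p1 -p-> p5 -q-> p5 -q-> p5 -p-> p0
First repeat at step 3: p1 was already visited.

So i = 1, j = 3, giving x = w[0:1] = q, y = w[1:3] = qq, z = w[3:7] = pqqp.
Check: |xy| = 3 ≤ 6 and |y| = 2 ≥ 1. Reading y takes M from p1 back to p1, so every xyⁱz is accepted.
The DFA has 6 states, so the proof of the pumping lemma guarantees a repeated state among the first 6+1 visited; the segment between the two visits is the pumpable y.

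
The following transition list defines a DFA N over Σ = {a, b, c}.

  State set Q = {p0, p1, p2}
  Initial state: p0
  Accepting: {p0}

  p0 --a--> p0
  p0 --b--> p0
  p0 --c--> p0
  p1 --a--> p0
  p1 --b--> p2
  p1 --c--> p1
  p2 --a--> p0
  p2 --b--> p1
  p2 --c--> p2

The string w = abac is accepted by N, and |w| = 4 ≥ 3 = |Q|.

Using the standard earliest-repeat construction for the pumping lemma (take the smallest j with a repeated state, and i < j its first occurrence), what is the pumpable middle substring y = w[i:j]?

Run of N on w = a b a c:
  step 0: p0  (start)
  step 1: p0  (read a: p0→p0)   ← first repeat (p0 seen earlier)
  step 2: p0  (read b: p0→p0)
  step 3: p0  (read a: p0→p0)
  step 4: p0  (read c: p0→p0)

So i = 0, j = 1, giving x = w[0:0] = ε, y = w[0:1] = a, z = w[1:4] = bac.
Check: |xy| = 1 ≤ 3 and |y| = 1 ≥ 1. Reading y takes N from p0 back to p0, so every xyⁱz is accepted.
With |Q| = 3, pigeonhole forces a state repeat no later than step 3; the substring read between the first and second visits to that state can be pumped.

a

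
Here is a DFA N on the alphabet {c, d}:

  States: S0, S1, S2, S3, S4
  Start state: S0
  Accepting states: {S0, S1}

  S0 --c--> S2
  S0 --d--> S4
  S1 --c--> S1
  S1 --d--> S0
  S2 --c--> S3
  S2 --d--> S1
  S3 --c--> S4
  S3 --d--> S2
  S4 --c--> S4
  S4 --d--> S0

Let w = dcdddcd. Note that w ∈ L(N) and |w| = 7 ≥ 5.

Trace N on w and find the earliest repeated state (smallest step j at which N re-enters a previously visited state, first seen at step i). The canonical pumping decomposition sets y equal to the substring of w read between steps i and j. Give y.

c

State sequence: S0 -d-> S4 -c-> S4 -d-> S0 -d-> S4 -d-> S0 -c-> S2 -d-> S1
First repeat at step 2: S4 was already visited.

So i = 1, j = 2, giving x = w[0:1] = d, y = w[1:2] = c, z = w[2:7] = dddcd.
Check: |xy| = 2 ≤ 5 and |y| = 1 ≥ 1. Reading y takes N from S4 back to S4, so every xyⁱz is accepted.
The DFA has 5 states, so the proof of the pumping lemma guarantees a repeated state among the first 5+1 visited; the segment between the two visits is the pumpable y.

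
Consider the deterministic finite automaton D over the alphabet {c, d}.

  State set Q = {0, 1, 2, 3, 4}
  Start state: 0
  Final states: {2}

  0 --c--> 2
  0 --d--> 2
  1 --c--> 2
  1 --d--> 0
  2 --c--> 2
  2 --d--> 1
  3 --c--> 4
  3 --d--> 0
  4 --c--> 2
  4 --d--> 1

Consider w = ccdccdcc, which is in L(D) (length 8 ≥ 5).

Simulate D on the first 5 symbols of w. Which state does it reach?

State sequence: 0 -c-> 2 -c-> 2 -d-> 1 -c-> 2 -c-> 2

After reading 5 characters, D is in state 2.

2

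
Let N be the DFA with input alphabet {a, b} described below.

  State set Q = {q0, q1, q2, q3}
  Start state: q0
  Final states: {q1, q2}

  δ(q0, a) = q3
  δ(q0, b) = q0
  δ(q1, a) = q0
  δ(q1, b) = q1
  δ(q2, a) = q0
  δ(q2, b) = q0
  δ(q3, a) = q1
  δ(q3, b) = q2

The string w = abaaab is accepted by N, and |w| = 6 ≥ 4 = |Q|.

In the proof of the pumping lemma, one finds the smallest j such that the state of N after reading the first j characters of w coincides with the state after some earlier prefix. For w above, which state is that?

q0

Run of N on w = a b a a a b:
  step 0: q0  (start)
  step 1: q3  (read a: q0→q3)
  step 2: q2  (read b: q3→q2)
  step 3: q0  (read a: q2→q0)   ← first repeat (q0 seen earlier)
  step 4: q3  (read a: q0→q3)
  step 5: q1  (read a: q3→q1)
  step 6: q1  (read b: q1→q1)

The earliest repeat is at step j = 3: N is in q0, which it already visited at step i = 0.
Pumping length from the standard proof: p = 4 (the number of states). The repeated state found above gives |xy| = j ≤ 4 and |y| = j − i ≥ 1.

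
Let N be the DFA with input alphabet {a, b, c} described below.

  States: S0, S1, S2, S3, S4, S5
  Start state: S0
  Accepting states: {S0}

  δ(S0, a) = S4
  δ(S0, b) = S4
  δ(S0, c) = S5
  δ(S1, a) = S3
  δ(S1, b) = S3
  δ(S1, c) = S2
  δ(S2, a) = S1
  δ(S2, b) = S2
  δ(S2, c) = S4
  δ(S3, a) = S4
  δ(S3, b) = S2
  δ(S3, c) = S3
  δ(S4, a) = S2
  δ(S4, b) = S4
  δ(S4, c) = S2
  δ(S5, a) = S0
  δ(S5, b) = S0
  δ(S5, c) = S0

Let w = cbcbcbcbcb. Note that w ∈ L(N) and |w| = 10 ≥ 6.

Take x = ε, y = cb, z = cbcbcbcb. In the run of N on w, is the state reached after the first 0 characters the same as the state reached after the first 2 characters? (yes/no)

State sequence: S0 -c-> S5 -b-> S0

After x (step 0): S0. After xy (step 2): S0.
They match, so y = cb drives N around a cycle from S0 back to itself; pumping y any number of times keeps N in S0 before reading z, and xyⁱz ∈ L(N) for every i ≥ 0.

yes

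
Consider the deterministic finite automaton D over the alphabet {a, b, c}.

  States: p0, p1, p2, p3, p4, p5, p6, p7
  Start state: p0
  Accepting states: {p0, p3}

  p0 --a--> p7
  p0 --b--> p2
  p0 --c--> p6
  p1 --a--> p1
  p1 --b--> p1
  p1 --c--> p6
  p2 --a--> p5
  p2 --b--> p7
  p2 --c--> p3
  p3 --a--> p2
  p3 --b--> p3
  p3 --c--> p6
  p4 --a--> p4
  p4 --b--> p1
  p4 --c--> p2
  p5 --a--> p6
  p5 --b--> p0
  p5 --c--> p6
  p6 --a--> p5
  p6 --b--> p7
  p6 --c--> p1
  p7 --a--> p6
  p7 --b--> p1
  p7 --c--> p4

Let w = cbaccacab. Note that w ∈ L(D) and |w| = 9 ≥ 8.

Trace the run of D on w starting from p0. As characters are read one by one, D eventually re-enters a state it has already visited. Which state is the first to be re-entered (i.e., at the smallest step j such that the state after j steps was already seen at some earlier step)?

State sequence: p0 -c-> p6 -b-> p7 -a-> p6 -c-> p1 -c-> p6 -a-> p5 -c-> p6 -a-> p5 -b-> p0
First repeat at step 3: p6 was already visited.

The earliest repeat is at step j = 3: D is in p6, which it already visited at step i = 1.
Pumping length from the standard proof: p = 8 (the number of states). The repeated state found above gives |xy| = j ≤ 8 and |y| = j − i ≥ 1.

p6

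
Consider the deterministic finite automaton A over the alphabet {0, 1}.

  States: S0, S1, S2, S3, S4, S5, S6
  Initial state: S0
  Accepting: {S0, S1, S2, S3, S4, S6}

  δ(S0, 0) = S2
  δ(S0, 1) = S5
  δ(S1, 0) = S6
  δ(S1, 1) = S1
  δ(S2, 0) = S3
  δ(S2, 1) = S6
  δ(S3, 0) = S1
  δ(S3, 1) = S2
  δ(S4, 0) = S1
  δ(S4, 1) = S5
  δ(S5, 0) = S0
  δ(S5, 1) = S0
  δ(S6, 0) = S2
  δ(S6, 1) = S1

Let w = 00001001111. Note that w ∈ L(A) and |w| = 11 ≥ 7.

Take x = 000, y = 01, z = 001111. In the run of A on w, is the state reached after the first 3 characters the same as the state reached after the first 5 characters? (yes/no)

State sequence: S0 -0-> S2 -0-> S3 -0-> S1 -0-> S6 -1-> S1

After x (step 3): S1. After xy (step 5): S1.
They match, so y = 01 drives A around a cycle from S1 back to itself; pumping y any number of times keeps A in S1 before reading z, and xyⁱz ∈ L(A) for every i ≥ 0.

yes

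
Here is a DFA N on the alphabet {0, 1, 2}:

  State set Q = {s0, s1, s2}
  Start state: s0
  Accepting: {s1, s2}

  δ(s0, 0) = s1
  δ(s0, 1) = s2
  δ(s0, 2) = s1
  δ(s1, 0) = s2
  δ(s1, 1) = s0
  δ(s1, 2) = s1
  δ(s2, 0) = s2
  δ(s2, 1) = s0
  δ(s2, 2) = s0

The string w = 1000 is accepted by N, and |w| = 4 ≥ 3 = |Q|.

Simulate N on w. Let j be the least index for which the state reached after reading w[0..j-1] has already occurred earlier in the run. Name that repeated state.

State sequence: s0 -1-> s2 -0-> s2 -0-> s2 -0-> s2
First repeat at step 2: s2 was already visited.

The earliest repeat is at step j = 2: N is in s2, which it already visited at step i = 1.
Since N has 3 states, any run of length ≥ 3 visits 3+1 states, so by pigeonhole some state repeats within the first 3 steps — that repeat gives the pumpable loop.

s2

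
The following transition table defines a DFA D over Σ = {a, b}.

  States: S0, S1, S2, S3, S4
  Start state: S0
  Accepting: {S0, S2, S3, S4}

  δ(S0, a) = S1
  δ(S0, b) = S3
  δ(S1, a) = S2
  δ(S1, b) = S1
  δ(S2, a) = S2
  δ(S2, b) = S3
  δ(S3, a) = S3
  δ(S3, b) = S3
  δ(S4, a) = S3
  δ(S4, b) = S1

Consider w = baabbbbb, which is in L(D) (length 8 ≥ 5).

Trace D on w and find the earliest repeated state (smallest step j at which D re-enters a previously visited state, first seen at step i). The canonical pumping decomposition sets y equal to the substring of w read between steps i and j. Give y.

State sequence: S0 -b-> S3 -a-> S3 -a-> S3 -b-> S3 -b-> S3 -b-> S3 -b-> S3 -b-> S3
First repeat at step 2: S3 was already visited.

So i = 1, j = 2, giving x = w[0:1] = b, y = w[1:2] = a, z = w[2:8] = abbbbb.
Check: |xy| = 2 ≤ 5 and |y| = 1 ≥ 1. Reading y takes D from S3 back to S3, so every xyⁱz is accepted.

a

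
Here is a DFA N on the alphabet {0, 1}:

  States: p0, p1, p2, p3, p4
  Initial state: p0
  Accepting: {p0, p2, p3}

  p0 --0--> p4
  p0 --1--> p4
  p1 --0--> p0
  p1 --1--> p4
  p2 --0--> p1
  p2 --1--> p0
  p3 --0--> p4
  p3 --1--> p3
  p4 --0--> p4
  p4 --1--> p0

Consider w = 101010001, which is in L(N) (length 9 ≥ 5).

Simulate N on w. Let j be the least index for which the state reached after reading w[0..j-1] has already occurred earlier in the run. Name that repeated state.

State sequence: p0 -1-> p4 -0-> p4 -1-> p0 -0-> p4 -1-> p0 -0-> p4 -0-> p4 -0-> p4 -1-> p0
First repeat at step 2: p4 was already visited.

The earliest repeat is at step j = 2: N is in p4, which it already visited at step i = 1.

p4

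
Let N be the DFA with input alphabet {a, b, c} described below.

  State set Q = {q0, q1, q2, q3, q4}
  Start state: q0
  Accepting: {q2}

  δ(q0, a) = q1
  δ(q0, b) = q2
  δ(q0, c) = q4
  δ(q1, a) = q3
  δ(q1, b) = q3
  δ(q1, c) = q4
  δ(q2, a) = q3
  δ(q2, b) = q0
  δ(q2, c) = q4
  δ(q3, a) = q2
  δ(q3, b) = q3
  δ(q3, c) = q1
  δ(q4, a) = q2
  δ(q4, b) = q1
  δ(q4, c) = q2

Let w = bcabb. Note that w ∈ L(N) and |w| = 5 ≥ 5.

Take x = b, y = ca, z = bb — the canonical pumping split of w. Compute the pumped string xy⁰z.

bbb

xy⁰z = xz = b·bb = bbb.
Reading y = ca takes N from q2 back to q2, so after x the machine is still in q2, and z then leads to the accepting state q2. Hence bbb ∈ L(N).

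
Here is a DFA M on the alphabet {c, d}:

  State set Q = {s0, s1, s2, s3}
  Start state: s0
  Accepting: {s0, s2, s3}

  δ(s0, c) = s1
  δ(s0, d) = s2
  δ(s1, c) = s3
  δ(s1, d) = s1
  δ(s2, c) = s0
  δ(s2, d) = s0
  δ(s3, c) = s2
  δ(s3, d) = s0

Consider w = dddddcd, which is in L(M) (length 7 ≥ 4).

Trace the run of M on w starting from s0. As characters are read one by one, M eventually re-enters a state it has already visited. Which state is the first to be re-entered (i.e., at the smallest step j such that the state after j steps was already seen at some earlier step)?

s0

State sequence: s0 -d-> s2 -d-> s0 -d-> s2 -d-> s0 -d-> s2 -c-> s0 -d-> s2
First repeat at step 2: s0 was already visited.

The earliest repeat is at step j = 2: M is in s0, which it already visited at step i = 0.
With |Q| = 4, pigeonhole forces a state repeat no later than step 4; the substring read between the first and second visits to that state can be pumped.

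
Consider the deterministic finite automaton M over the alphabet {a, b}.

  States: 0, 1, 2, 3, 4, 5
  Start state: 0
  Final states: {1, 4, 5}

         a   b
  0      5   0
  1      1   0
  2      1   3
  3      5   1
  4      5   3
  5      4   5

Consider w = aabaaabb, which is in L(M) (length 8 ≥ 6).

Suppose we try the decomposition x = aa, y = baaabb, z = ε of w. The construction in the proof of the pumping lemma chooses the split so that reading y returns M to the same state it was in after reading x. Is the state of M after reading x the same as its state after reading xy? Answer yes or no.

State sequence: 0 -a-> 5 -a-> 4 -b-> 3 -a-> 5 -a-> 4 -a-> 5 -b-> 5 -b-> 5

After x (step 2): 4. After xy (step 8): 5.
They differ (4 ≠ 5), so y is not a cycle from the state after x; this split is not the one the pumping-lemma construction produces, and pumping y need not keep the string in L(M).

no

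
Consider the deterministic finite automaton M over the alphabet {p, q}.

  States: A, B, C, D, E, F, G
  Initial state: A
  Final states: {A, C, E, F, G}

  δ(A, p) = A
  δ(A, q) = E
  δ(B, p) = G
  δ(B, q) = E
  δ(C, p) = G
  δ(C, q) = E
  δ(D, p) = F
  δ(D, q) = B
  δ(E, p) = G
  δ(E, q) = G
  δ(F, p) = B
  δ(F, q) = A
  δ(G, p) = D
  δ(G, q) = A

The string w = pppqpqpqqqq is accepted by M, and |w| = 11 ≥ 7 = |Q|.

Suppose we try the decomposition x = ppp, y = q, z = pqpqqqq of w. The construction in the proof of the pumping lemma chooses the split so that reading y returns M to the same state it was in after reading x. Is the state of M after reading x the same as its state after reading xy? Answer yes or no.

State sequence: A -p-> A -p-> A -p-> A -q-> E

After x (step 3): A. After xy (step 4): E.
They differ (A ≠ E), so y is not a cycle from the state after x; this split is not the one the pumping-lemma construction produces, and pumping y need not keep the string in L(M).

no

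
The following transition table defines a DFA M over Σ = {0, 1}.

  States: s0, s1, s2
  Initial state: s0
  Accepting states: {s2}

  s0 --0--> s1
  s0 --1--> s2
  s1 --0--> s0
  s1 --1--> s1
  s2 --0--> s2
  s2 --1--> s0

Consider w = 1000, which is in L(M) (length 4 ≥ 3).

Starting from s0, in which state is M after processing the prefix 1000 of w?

State sequence: s0 -1-> s2 -0-> s2 -0-> s2 -0-> s2

After reading 4 characters, M is in state s2.

s2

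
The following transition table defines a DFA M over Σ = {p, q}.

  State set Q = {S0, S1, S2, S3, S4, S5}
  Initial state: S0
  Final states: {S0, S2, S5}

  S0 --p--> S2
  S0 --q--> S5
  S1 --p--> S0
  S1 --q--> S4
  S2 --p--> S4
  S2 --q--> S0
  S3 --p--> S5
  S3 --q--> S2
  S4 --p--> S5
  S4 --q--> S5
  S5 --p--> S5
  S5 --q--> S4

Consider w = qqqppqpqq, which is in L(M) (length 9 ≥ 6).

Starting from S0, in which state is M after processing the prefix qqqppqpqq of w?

S5

Run of M on the first 9 characters of w = q q q p p q p q q:
  step 0: S0  (start)
  step 1: S5  (read q: S0→S5)
  step 2: S4  (read q: S5→S4)
  step 3: S5  (read q: S4→S5)
  step 4: S5  (read p: S5→S5)
  step 5: S5  (read p: S5→S5)
  step 6: S4  (read q: S5→S4)
  step 7: S5  (read p: S4→S5)
  step 8: S4  (read q: S5→S4)
  step 9: S5  (read q: S4→S5)

After reading 9 characters, M is in state S5.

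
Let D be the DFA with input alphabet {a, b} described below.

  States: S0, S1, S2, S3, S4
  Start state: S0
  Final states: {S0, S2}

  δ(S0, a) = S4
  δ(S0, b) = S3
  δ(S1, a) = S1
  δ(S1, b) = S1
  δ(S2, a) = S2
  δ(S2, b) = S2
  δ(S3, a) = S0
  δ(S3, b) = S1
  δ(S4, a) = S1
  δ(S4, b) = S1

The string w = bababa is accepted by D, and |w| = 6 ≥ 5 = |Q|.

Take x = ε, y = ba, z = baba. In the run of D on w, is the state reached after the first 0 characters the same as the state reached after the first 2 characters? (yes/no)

yes

State sequence: S0 -b-> S3 -a-> S0

After x (step 0): S0. After xy (step 2): S0.
They match, so y = ba drives D around a cycle from S0 back to itself; pumping y any number of times keeps D in S0 before reading z, and xyⁱz ∈ L(D) for every i ≥ 0.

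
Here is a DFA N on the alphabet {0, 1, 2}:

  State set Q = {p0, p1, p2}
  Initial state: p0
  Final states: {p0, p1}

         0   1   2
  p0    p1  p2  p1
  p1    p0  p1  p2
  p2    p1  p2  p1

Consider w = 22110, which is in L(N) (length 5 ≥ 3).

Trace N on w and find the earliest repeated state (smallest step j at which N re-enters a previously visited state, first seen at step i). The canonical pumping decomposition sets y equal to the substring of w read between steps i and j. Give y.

State sequence: p0 -2-> p1 -2-> p2 -1-> p2 -1-> p2 -0-> p1
First repeat at step 3: p2 was already visited.

So i = 2, j = 3, giving x = w[0:2] = 22, y = w[2:3] = 1, z = w[3:5] = 10.
Check: |xy| = 3 ≤ 3 and |y| = 1 ≥ 1. Reading y takes N from p2 back to p2, so every xyⁱz is accepted.

1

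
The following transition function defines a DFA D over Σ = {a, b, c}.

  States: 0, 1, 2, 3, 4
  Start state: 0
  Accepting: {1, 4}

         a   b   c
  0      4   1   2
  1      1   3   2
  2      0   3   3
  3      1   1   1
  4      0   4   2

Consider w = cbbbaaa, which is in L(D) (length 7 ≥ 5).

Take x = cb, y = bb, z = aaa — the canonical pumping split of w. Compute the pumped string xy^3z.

xy^3z = cb·bb·bb·bb·aaa = cbbbbbbbaaa.
Reading y = bb takes D from 3 back to 3, so after x·y·y·y the machine is still in 3, and z then leads to the accepting state 1. Hence cbbbbbbbaaa ∈ L(D).

cbbbbbbbaaa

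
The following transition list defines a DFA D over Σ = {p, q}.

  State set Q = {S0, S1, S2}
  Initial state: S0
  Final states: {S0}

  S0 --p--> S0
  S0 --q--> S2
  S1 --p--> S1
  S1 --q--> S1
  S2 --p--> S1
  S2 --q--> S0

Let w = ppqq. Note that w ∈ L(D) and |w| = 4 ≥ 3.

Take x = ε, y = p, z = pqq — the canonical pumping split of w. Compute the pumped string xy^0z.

pqq

xy⁰z = xz = ε·pqq = pqq.
Reading y = p takes D from S0 back to S0, so after x the machine is still in S0, and z then leads to the accepting state S0. Hence pqq ∈ L(D).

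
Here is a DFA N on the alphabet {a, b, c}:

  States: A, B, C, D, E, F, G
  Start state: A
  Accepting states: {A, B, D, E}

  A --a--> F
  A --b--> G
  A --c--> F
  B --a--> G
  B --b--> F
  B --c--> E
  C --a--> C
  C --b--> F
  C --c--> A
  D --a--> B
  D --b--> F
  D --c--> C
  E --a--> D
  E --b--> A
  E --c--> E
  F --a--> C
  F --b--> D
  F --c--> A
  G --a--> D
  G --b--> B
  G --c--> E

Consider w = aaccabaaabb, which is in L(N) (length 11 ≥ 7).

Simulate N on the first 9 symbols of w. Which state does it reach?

C

State sequence: A -a-> F -a-> C -c-> A -c-> F -a-> C -b-> F -a-> C -a-> C -a-> C

After reading 9 characters, N is in state C.
(This kind of state-tracing is the core of the pumping-lemma construction: with 7 states, pigeonhole forces a repeat within the first 7 steps.)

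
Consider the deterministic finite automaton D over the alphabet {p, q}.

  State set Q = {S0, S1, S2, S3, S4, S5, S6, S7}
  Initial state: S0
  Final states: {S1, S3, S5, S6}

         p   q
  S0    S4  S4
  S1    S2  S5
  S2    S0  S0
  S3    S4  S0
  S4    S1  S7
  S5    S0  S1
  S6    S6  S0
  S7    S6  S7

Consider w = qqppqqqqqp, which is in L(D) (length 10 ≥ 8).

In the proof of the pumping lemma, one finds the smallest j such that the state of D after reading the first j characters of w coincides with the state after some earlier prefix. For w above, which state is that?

S6

Run of D on w = q q p p q q q q q p:
  step 0: S0  (start)
  step 1: S4  (read q: S0→S4)
  step 2: S7  (read q: S4→S7)
  step 3: S6  (read p: S7→S6)
  step 4: S6  (read p: S6→S6)   ← first repeat (S6 seen earlier)
  step 5: S0  (read q: S6→S0)
  step 6: S4  (read q: S0→S4)
  step 7: S7  (read q: S4→S7)
  step 8: S7  (read q: S7→S7)
  step 9: S7  (read q: S7→S7)
  step 10: S6  (read p: S7→S6)

The earliest repeat is at step j = 4: D is in S6, which it already visited at step i = 3.
Since D has 8 states, any run of length ≥ 8 visits 8+1 states, so by pigeonhole some state repeats within the first 8 steps — that repeat gives the pumpable loop.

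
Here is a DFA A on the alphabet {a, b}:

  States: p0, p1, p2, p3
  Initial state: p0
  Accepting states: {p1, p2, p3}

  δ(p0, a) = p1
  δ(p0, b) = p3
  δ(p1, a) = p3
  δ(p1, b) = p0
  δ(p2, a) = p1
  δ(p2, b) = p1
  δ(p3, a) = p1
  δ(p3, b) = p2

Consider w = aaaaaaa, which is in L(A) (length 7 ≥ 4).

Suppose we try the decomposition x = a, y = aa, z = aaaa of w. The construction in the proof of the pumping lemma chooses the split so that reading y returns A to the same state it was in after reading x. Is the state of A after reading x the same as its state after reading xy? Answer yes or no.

yes

State sequence: p0 -a-> p1 -a-> p3 -a-> p1

After x (step 1): p1. After xy (step 3): p1.
They match, so y = aa drives A around a cycle from p1 back to itself; pumping y any number of times keeps A in p1 before reading z, and xyⁱz ∈ L(A) for every i ≥ 0.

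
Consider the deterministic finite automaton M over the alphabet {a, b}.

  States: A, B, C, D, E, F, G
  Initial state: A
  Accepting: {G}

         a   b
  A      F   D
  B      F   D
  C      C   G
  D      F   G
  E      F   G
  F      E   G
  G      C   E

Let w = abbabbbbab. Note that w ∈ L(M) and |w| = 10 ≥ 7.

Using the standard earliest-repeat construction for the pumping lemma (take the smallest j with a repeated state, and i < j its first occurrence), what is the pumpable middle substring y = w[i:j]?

bba

Run of M on w = a b b a b b b b a b:
  step 0: A  (start)
  step 1: F  (read a: A→F)
  step 2: G  (read b: F→G)
  step 3: E  (read b: G→E)
  step 4: F  (read a: E→F)   ← first repeat (F seen earlier)
  step 5: G  (read b: F→G)
  step 6: E  (read b: G→E)
  step 7: G  (read b: E→G)
  step 8: E  (read b: G→E)
  step 9: F  (read a: E→F)
  step 10: G  (read b: F→G)

So i = 1, j = 4, giving x = w[0:1] = a, y = w[1:4] = bba, z = w[4:10] = bbbbab.
Check: |xy| = 4 ≤ 7 and |y| = 3 ≥ 1. Reading y takes M from F back to F, so every xyⁱz is accepted.
Pumping length from the standard proof: p = 7 (the number of states). The repeated state found above gives |xy| = j ≤ 7 and |y| = j − i ≥ 1.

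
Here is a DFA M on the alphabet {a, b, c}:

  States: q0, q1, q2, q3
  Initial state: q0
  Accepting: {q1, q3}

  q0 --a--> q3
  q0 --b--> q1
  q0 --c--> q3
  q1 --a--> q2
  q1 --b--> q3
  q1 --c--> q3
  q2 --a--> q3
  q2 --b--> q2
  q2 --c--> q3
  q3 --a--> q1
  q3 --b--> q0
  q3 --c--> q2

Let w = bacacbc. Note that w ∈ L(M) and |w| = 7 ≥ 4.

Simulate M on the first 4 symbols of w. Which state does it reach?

State sequence: q0 -b-> q1 -a-> q2 -c-> q3 -a-> q1

After reading 4 characters, M is in state q1.
(This kind of state-tracing is the core of the pumping-lemma construction: with 4 states, pigeonhole forces a repeat within the first 4 steps.)

q1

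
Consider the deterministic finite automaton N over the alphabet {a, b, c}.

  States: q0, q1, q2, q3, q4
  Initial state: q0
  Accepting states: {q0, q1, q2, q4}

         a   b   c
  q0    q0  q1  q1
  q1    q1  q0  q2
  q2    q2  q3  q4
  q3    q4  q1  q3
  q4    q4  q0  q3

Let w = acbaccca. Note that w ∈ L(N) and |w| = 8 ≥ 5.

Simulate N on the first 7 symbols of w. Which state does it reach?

q4

State sequence: q0 -a-> q0 -c-> q1 -b-> q0 -a-> q0 -c-> q1 -c-> q2 -c-> q4

After reading 7 characters, N is in state q4.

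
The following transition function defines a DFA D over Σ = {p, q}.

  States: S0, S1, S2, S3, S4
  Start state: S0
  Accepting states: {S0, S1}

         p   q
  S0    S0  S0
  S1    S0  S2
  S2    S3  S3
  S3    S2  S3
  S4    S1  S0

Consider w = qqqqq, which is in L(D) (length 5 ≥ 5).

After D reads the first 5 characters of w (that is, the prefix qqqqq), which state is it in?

Run of D on the first 5 characters of w = q q q q q:
  step 0: S0  (start)
  step 1: S0  (read q: S0→S0)
  step 2: S0  (read q: S0→S0)
  step 3: S0  (read q: S0→S0)
  step 4: S0  (read q: S0→S0)
  step 5: S0  (read q: S0→S0)

After reading 5 characters, D is in state S0.

S0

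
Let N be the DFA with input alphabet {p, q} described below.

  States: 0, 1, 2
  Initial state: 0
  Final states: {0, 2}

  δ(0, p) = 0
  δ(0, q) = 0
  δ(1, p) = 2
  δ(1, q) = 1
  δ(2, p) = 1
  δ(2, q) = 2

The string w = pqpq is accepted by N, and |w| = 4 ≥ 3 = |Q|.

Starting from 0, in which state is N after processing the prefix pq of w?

0

Run of N on the first 2 characters of w = p q:
  step 0: 0  (start)
  step 1: 0  (read p: 0→0)
  step 2: 0  (read q: 0→0)

After reading 2 characters, N is in state 0.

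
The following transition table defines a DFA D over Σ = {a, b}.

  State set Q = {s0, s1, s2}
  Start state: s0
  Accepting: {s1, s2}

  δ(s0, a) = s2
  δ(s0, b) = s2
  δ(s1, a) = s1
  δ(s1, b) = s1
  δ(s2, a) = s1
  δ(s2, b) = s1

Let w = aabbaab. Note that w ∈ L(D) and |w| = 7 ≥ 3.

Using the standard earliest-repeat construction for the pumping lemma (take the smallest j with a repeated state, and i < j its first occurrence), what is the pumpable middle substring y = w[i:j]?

b

State sequence: s0 -a-> s2 -a-> s1 -b-> s1 -b-> s1 -a-> s1 -a-> s1 -b-> s1
First repeat at step 3: s1 was already visited.

So i = 2, j = 3, giving x = w[0:2] = aa, y = w[2:3] = b, z = w[3:7] = baab.
Check: |xy| = 3 ≤ 3 and |y| = 1 ≥ 1. Reading y takes D from s1 back to s1, so every xyⁱz is accepted.
Since D has 3 states, any run of length ≥ 3 visits 3+1 states, so by pigeonhole some state repeats within the first 3 steps — that repeat gives the pumpable loop.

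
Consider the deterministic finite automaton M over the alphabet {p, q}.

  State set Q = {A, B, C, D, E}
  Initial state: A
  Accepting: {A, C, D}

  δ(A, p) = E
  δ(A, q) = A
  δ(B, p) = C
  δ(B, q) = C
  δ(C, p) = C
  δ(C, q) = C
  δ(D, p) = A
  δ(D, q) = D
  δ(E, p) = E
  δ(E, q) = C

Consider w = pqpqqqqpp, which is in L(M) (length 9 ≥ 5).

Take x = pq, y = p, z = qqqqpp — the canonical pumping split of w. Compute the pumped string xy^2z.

xy^2z = pq·p·p·qqqqpp = pqppqqqqpp.
Reading y = p takes M from C back to C, so after x·y·y the machine is still in C, and z then leads to the accepting state C. Hence pqppqqqqpp ∈ L(M).

pqppqqqqpp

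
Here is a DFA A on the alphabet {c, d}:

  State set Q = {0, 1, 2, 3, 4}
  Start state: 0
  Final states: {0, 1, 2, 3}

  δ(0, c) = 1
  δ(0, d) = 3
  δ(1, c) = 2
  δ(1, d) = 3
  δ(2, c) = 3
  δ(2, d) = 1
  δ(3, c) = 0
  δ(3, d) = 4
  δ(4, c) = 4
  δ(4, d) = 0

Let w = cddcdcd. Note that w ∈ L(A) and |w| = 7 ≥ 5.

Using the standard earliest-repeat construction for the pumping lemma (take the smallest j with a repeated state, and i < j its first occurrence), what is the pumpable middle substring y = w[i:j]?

Run of A on w = c d d c d c d:
  step 0: 0  (start)
  step 1: 1  (read c: 0→1)
  step 2: 3  (read d: 1→3)
  step 3: 4  (read d: 3→4)
  step 4: 4  (read c: 4→4)   ← first repeat (4 seen earlier)
  step 5: 0  (read d: 4→0)
  step 6: 1  (read c: 0→1)
  step 7: 3  (read d: 1→3)

So i = 3, j = 4, giving x = w[0:3] = cdd, y = w[3:4] = c, z = w[4:7] = dcd.
Check: |xy| = 4 ≤ 5 and |y| = 1 ≥ 1. Reading y takes A from 4 back to 4, so every xyⁱz is accepted.

c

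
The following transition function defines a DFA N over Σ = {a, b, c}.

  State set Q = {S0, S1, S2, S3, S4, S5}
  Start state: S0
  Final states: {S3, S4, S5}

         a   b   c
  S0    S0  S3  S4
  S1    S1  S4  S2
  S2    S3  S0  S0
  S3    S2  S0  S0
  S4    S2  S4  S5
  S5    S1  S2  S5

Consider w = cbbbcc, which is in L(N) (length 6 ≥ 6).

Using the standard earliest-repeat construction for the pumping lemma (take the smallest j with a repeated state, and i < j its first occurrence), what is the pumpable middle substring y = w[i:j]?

State sequence: S0 -c-> S4 -b-> S4 -b-> S4 -b-> S4 -c-> S5 -c-> S5
First repeat at step 2: S4 was already visited.

So i = 1, j = 2, giving x = w[0:1] = c, y = w[1:2] = b, z = w[2:6] = bbcc.
Check: |xy| = 2 ≤ 6 and |y| = 1 ≥ 1. Reading y takes N from S4 back to S4, so every xyⁱz is accepted.
Pumping length from the standard proof: p = 6 (the number of states). The repeated state found above gives |xy| = j ≤ 6 and |y| = j − i ≥ 1.

b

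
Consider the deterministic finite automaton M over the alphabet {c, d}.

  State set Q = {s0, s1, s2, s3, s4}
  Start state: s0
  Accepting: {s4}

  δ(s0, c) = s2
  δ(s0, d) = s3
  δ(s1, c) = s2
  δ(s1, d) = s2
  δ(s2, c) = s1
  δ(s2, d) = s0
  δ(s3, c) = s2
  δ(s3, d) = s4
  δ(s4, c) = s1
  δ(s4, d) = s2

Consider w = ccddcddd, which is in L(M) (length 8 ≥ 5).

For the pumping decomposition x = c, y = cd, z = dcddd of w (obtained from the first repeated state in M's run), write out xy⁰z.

xy⁰z = xz = c·dcddd = cdcddd.
Reading y = cd takes M from s2 back to s2, so after x the machine is still in s2, and z then leads to the accepting state s4. Hence cdcddd ∈ L(M).

cdcddd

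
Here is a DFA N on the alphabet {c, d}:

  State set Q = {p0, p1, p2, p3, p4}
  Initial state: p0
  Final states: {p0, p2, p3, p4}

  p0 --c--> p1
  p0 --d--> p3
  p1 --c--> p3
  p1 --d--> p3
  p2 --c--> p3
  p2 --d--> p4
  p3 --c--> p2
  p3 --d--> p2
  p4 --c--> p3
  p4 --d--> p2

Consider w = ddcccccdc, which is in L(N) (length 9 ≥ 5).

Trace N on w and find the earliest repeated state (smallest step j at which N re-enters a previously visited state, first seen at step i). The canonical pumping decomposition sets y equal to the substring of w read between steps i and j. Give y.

dc

Run of N on w = d d c c c c c d c:
  step 0: p0  (start)
  step 1: p3  (read d: p0→p3)
  step 2: p2  (read d: p3→p2)
  step 3: p3  (read c: p2→p3)   ← first repeat (p3 seen earlier)
  step 4: p2  (read c: p3→p2)
  step 5: p3  (read c: p2→p3)
  step 6: p2  (read c: p3→p2)
  step 7: p3  (read c: p2→p3)
  step 8: p2  (read d: p3→p2)
  step 9: p3  (read c: p2→p3)

So i = 1, j = 3, giving x = w[0:1] = d, y = w[1:3] = dc, z = w[3:9] = ccccdc.
Check: |xy| = 3 ≤ 5 and |y| = 2 ≥ 1. Reading y takes N from p3 back to p3, so every xyⁱz is accepted.
With |Q| = 5, pigeonhole forces a state repeat no later than step 5; the substring read between the first and second visits to that state can be pumped.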